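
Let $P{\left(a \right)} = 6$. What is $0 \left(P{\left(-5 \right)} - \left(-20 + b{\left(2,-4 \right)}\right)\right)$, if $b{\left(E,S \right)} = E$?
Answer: $0$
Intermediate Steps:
$0 \left(P{\left(-5 \right)} - \left(-20 + b{\left(2,-4 \right)}\right)\right) = 0 \left(6 + \left(20 - 2\right)\right) = 0 \left(6 + 18\right) = 0 \cdot 24 = 0$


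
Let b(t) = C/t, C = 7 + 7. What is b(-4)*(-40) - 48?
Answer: 92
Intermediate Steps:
C = 14
b(t) = 14/t
b(-4)*(-40) - 48 = (14/(-4))*(-40) - 48 = (14*(-¼))*(-40) - 48 = -7/2*(-40) - 48 = 140 - 48 = 92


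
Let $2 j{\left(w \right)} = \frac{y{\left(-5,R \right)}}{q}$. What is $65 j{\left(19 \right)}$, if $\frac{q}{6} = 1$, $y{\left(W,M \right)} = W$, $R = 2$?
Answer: $- \frac{325}{12} \approx -27.083$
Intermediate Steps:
$q = 6$ ($q = 6 \cdot 1 = 6$)
$j{\left(w \right)} = - \frac{5}{12}$ ($j{\left(w \right)} = \frac{\left(-5\right) \frac{1}{6}}{2} = \frac{1}{2} \left(- \frac{5}{6}\right) = - \frac{5}{12}$)
$65 j{\left(19 \right)} = 65 \left(- \frac{5}{12}\right) = - \frac{325}{12}$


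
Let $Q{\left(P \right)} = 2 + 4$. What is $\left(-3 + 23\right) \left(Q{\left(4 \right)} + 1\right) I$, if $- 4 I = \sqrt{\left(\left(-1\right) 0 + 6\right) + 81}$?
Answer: $- 35 \sqrt{87} \approx -326.46$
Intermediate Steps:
$Q{\left(P \right)} = 6$
$I = - \frac{\sqrt{87}}{4}$ ($I = - \frac{\sqrt{\left(\left(-1\right) 0 + 6\right) + 81}}{4} = - \frac{\sqrt{\left(0 + 6\right) + 81}}{4} = - \frac{\sqrt{6 + 81}}{4} = - \frac{\sqrt{87}}{4} \approx -2.3318$)
$\left(-3 + 23\right) \left(Q{\left(4 \right)} + 1\right) I = \left(-3 + 23\right) \left(6 + 1\right) \left(- \frac{\sqrt{87}}{4}\right) = 20 \cdot 7 \left(- \frac{\sqrt{87}}{4}\right) = 140 \left(- \frac{\sqrt{87}}{4}\right) = - 35 \sqrt{87}$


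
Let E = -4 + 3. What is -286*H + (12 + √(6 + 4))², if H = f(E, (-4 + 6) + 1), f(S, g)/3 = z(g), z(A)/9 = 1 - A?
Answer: 15598 + 24*√10 ≈ 15674.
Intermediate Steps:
z(A) = 9 - 9*A (z(A) = 9*(1 - A) = 9 - 9*A)
E = -1
f(S, g) = 27 - 27*g (f(S, g) = 3*(9 - 9*g) = 27 - 27*g)
H = -54 (H = 27 - 27*((-4 + 6) + 1) = 27 - 27*(2 + 1) = 27 - 27*3 = 27 - 81 = -54)
-286*H + (12 + √(6 + 4))² = -286*(-54) + (12 + √(6 + 4))² = 15444 + (12 + √10)²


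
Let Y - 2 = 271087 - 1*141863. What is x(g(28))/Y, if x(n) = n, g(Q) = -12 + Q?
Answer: 8/64613 ≈ 0.00012381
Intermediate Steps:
Y = 129226 (Y = 2 + (271087 - 1*141863) = 2 + (271087 - 141863) = 2 + 129224 = 129226)
x(g(28))/Y = (-12 + 28)/129226 = 16*(1/129226) = 8/64613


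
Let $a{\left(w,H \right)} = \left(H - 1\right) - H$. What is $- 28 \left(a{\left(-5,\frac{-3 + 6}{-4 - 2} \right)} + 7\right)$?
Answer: $-168$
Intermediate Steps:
$a{\left(w,H \right)} = -1$ ($a{\left(w,H \right)} = \left(-1 + H\right) - H = -1$)
$- 28 \left(a{\left(-5,\frac{-3 + 6}{-4 - 2} \right)} + 7\right) = - 28 \left(-1 + 7\right) = \left(-28\right) 6 = -168$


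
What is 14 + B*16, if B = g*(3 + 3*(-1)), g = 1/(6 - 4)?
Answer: 14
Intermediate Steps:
g = 1/2 ≈ 0.50000
B = 0 (B = (3 + 3*(-1))/2 = (3 - 3)/2 = (1/2)*0 = 0)
14 + B*16 = 14 + 0*16 = 14 + 0 = 14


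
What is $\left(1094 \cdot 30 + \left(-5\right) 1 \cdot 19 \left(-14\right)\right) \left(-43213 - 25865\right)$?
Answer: $-2359013700$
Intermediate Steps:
$\left(1094 \cdot 30 + \left(-5\right) 1 \cdot 19 \left(-14\right)\right) \left(-43213 - 25865\right) = \left(32820 + \left(-5\right) 19 \left(-14\right)\right) \left(-69078\right) = \left(32820 - -1330\right) \left(-69078\right) = \left(32820 + 1330\right) \left(-69078\right) = 34150 \left(-69078\right) = -2359013700$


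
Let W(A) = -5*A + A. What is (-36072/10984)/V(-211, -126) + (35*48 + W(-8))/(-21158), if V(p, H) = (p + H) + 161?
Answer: -159149977/2556394192 ≈ -0.062256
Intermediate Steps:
W(A) = -4*A
V(p, H) = 161 + H + p (V(p, H) = (H + p) + 161 = 161 + H + p)
(-36072/10984)/V(-211, -126) + (35*48 + W(-8))/(-21158) = (-36072/10984)/(161 - 126 - 211) + (35*48 - 4*(-8))/(-21158) = -36072*1/10984/(-176) + (1680 + 32)*(-1/21158) = -4509/1373*(-1/176) + 1712*(-1/21158) = 4509/241648 - 856/10579 = -159149977/2556394192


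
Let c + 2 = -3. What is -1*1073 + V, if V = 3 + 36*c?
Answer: -1250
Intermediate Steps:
c = -5 (c = -2 - 3 = -5)
V = -177 (V = 3 + 36*(-5) = 3 - 180 = -177)
-1*1073 + V = -1*1073 - 177 = -1073 - 177 = -1250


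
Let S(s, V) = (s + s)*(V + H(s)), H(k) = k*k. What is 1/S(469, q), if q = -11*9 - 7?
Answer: 1/206223990 ≈ 4.8491e-9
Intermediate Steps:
H(k) = k²
q = -106 (q = -99 - 7 = -106)
S(s, V) = 2*s*(V + s²) (S(s, V) = (s + s)*(V + s²) = (2*s)*(V + s²) = 2*s*(V + s²))
1/S(469, q) = 1/(2*469*(-106 + 469²)) = 1/(2*469*(-106 + 219961)) = 1/(2*469*219855) = 1/206223990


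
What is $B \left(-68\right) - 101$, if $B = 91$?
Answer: $-6289$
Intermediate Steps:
$B \left(-68\right) - 101 = 91 \left(-68\right) - 101 = -6188 - 101 = -6289$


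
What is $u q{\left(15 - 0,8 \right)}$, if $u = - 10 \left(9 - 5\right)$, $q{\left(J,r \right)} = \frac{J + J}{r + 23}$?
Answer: $- \frac{1200}{31} \approx -38.71$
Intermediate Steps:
$q{\left(J,r \right)} = \frac{2 J}{23 + r}$
$u = -40$ ($u = \left(-10\right) 4 = -40$)
$u q{\left(15 - 0,8 \right)} = - 40 \frac{2 \left(15 - 0\right)}{23 + 8} = - 40 \frac{2 \left(15 + 0\right)}{31} = - 40 \cdot 2 \cdot 15 \cdot \frac{1}{31} = \left(-40\right) \frac{30}{31} = - \frac{1200}{31}$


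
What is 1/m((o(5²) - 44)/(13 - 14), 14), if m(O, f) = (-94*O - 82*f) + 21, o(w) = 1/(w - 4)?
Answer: -21/110429 ≈ -0.00019017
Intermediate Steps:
o(w) = 1/(-4 + w)
m(O, f) = 21 - 94*O - 82*f
1/m((o(5²) - 44)/(13 - 14), 14) = 1/(21 - 94*(1/(-4 + 5²) - 44)/(13 - 14) - 82*14) = 1/(21 - 94*(1/(-4 + 25) - 44)/(-1) - 1148) = 1/(21 - 94*(1/21 - 44)*(-1) - 1148) = 1/(21 - (-86762)*(-1)/21 - 1148) = 1/(21 - 94*923/21 - 1148) = 1/(21 - 86762/21 - 1148) = 1/(-110429/21) = -21/110429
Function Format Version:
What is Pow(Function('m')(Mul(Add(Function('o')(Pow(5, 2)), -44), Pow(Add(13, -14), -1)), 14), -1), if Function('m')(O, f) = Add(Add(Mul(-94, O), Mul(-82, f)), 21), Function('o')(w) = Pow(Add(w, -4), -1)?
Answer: Rational(-21, 110429) ≈ -0.00019017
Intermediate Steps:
Function('o')(w) = Pow(Add(-4, w), -1)
Function('m')(O, f) = Add(21, Mul(-94, O), Mul(-82, f))
Pow(Function('m')(Mul(Add(Function('o')(Pow(5, 2)), -44), Pow(Add(13, -14), -1)), 14), -1) = Pow(Add(21, Mul(-94, Mul(Add(Pow(Add(-4, Pow(5, 2)), -1), -44), Pow(Add(13, -14), -1))), Mul(-82, 14)), -1) = Pow(Add(21, Mul(-94, Mul(Add(Pow(Add(-4, 25), -1), -44), Pow(-1, -1))), -1148), -1) = Pow(Add(21, Mul(-94, Mul(Add(Pow(21, -1), -44), -1)), -1148), -1) = Pow(Add(21, Mul(-94, Mul(Add(Rational(1, 21), -44), -1)), -1148), -1) = Pow(Add(21, Mul(-94, Mul(Rational(-923, 21), -1)), -1148), -1) = Pow(Add(21, Mul(-94, Rational(923, 21)), -1148), -1) = Pow(Add(21, Rational(-86762, 21), -1148), -1) = Pow(Rational(-110429, 21), -1) = Rational(-21, 110429)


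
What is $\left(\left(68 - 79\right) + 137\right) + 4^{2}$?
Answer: $142$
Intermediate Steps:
$\left(\left(68 - 79\right) + 137\right) + 4^{2} = \left(\left(68 - 79\right) + 137\right) + 16 = \left(-11 + 137\right) + 16 = 126 + 16 = 142$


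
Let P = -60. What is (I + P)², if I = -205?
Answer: 70225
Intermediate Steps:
(I + P)² = (-205 - 60)² = (-265)² = 70225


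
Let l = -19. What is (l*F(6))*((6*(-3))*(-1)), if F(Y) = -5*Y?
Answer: 10260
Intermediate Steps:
(l*F(6))*((6*(-3))*(-1)) = (-(-95)*6)*((6*(-3))*(-1)) = (-19*(-30))*(-18*(-1)) = 570*18 = 10260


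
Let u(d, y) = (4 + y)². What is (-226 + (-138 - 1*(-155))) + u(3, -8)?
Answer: -193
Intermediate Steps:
(-226 + (-138 - 1*(-155))) + u(3, -8) = (-226 + (-138 - 1*(-155))) + (4 - 8)² = (-226 + (-138 + 155)) + (-4)² = (-226 + 17) + 16 = -209 + 16 = -193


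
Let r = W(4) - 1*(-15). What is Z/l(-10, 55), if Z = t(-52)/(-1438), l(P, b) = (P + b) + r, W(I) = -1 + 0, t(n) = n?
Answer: 26/42421 ≈ 0.00061290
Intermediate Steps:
W(I) = -1
r = 14 (r = -1 - 1*(-15) = -1 + 15 = 14)
l(P, b) = 14 + P + b (l(P, b) = (P + b) + 14 = 14 + P + b)
Z = 26/719 (Z = -52/(-1438) = -52*(-1/1438) = 26/719 ≈ 0.036161)
Z/l(-10, 55) = 26/(719*(14 - 10 + 55)) = (26/719)/59 = (26/719)*(1/59) = 26/42421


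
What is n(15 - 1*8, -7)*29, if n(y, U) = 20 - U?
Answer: 783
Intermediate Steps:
n(15 - 1*8, -7)*29 = (20 - 1*(-7))*29 = (20 + 7)*29 = 27*29 = 783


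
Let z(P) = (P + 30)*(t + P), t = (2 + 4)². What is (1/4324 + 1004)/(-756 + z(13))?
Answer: 4341297/5841724 ≈ 0.74315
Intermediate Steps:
t = 36 (t = 6² = 36)
z(P) = (30 + P)*(36 + P) (z(P) = (P + 30)*(36 + P) = (30 + P)*(36 + P))
(1/4324 + 1004)/(-756 + z(13)) = (1/4324 + 1004)/(-756 + (1080 + 13² + 66*13)) = (1/4324 + 1004)/(-756 + (1080 + 169 + 858)) = 4341297/(4324*(-756 + 2107)) = (4341297/4324)/1351 = (4341297/4324)*(1/1351) = 4341297/5841724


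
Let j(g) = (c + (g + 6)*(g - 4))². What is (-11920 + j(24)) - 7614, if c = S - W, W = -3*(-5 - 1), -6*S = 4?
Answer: 2865730/9 ≈ 3.1841e+5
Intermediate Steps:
S = -⅔ (S = -⅙*4 = -⅔ ≈ -0.66667)
W = 18 (W = -3*(-6) = 18)
c = -56/3 (c = -⅔ - 1*18 = -⅔ - 18 = -56/3 ≈ -18.667)
j(g) = (-56/3 + (-4 + g)*(6 + g))² (j(g) = (-56/3 + (g + 6)*(g - 4))² = (-56/3 + (6 + g)*(-4 + g))² = (-56/3 + (-4 + g)*(6 + g))²)
(-11920 + j(24)) - 7614 = (-11920 + (-128 + 3*24² + 6*24)²/9) - 7614 = (-11920 + (-128 + 3*576 + 144)²/9) - 7614 = (-11920 + (-128 + 1728 + 144)²/9) - 7614 = (-11920 + (⅑)*1744²) - 7614 = (-11920 + (⅑)*3041536) - 7614 = (-11920 + 3041536/9) - 7614 = 2934256/9 - 7614 = 2865730/9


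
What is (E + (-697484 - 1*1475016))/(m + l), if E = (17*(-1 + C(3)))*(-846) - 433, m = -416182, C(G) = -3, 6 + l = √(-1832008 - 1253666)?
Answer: 440203088070/86607768509 + 2115405*I*√3085674/173215537018 ≈ 5.0827 + 0.021453*I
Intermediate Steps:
l = -6 + I*√3085674 (l = -6 + √(-1832008 - 1253666) = -6 + √(-3085674) = -6 + I*√3085674 ≈ -6.0 + 1756.6*I)
E = 57095 (E = (17*(-1 - 3))*(-846) - 433 = (17*(-4))*(-846) - 433 = -68*(-846) - 433 = 57528 - 433 = 57095)
(E + (-697484 - 1*1475016))/(m + l) = (57095 + (-697484 - 1*1475016))/(-416182 + (-6 + I*√3085674)) = (57095 + (-697484 - 1475016))/(-416188 + I*√3085674) = (57095 - 2172500)/(-416188 + I*√3085674) = -2115405/(-416188 + I*√3085674)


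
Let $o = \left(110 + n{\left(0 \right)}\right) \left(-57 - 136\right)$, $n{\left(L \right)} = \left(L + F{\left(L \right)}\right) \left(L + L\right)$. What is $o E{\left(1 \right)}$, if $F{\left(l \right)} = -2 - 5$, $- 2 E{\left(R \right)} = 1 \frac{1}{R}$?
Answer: $10615$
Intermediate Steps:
$E{\left(R \right)} = - \frac{1}{2 R}$ ($E{\left(R \right)} = - \frac{1 \frac{1}{R}}{2} = - \frac{1}{2 R}$)
$F{\left(l \right)} = -7$ ($F{\left(l \right)} = -2 - 5 = -7$)
$n{\left(L \right)} = 2 L \left(-7 + L\right)$ ($n{\left(L \right)} = \left(L - 7\right) \left(L + L\right) = \left(-7 + L\right) 2 L = 2 L \left(-7 + L\right)$)
$o = -21230$ ($o = \left(110 + 2 \cdot 0 \left(-7 + 0\right)\right) \left(-57 - 136\right) = \left(110 + 2 \cdot 0 \left(-7\right)\right) \left(-193\right) = \left(110 + 0\right) \left(-193\right) = 110 \left(-193\right) = -21230$)
$o E{\left(1 \right)} = - 21230 \left(- \frac{1}{2 \cdot 1}\right) = - 21230 \left(\left(- \frac{1}{2}\right) 1\right) = \left(-21230\right) \left(- \frac{1}{2}\right) = 10615$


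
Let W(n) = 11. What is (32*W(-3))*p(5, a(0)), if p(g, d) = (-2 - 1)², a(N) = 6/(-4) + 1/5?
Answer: 3168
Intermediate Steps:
a(N) = -13/10 (a(N) = 6*(-¼) + 1*(⅕) = -3/2 + ⅕ = -13/10)
p(g, d) = 9 (p(g, d) = (-3)² = 9)
(32*W(-3))*p(5, a(0)) = (32*11)*9 = 352*9 = 3168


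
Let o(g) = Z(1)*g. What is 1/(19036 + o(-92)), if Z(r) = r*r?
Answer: 1/18944 ≈ 5.2787e-5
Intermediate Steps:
Z(r) = r²
o(g) = g (o(g) = 1²*g = 1*g = g)
1/(19036 + o(-92)) = 1/(19036 - 92) = 1/18944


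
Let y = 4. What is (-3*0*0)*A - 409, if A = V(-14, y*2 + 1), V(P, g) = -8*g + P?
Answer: -409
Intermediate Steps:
V(P, g) = P - 8*g
A = -86 (A = -14 - 8*(4*2 + 1) = -14 - 8*(8 + 1) = -14 - 8*9 = -14 - 72 = -86)
(-3*0*0)*A - 409 = (-3*0*0)*(-86) - 409 = (0*0)*(-86) - 409 = 0*(-86) - 409 = 0 - 409 = -409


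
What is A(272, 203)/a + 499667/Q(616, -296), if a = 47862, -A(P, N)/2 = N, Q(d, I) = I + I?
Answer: -11957651153/14167152 ≈ -844.04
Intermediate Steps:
Q(d, I) = 2*I
A(P, N) = -2*N
A(272, 203)/a + 499667/Q(616, -296) = -2*203/47862 + 499667/((2*(-296))) = -406*1/47862 + 499667/(-592) = -203/23931 + 499667*(-1/592) = -203/23931 - 499667/592 = -11957651153/14167152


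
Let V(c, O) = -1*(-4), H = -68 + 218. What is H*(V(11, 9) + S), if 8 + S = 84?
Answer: 12000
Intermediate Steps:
H = 150
V(c, O) = 4
S = 76 (S = -8 + 84 = 76)
H*(V(11, 9) + S) = 150*(4 + 76) = 150*80 = 12000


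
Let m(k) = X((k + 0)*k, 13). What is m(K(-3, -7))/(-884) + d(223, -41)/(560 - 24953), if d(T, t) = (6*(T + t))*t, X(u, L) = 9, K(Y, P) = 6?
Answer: 13119637/7187804 ≈ 1.8253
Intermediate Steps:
d(T, t) = t*(6*T + 6*t) (d(T, t) = (6*T + 6*t)*t = t*(6*T + 6*t))
m(k) = 9
m(K(-3, -7))/(-884) + d(223, -41)/(560 - 24953) = 9/(-884) + (6*(-41)*(223 - 41))/(560 - 24953) = 9*(-1/884) + (6*(-41)*182)/(-24393) = -9/884 - 44772*(-1/24393) = -9/884 + 14924/8131 = 13119637/7187804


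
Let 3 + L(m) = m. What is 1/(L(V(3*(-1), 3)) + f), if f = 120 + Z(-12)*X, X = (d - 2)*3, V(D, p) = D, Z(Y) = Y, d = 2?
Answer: 1/114 ≈ 0.0087719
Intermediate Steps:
X = 0 (X = (2 - 2)*3 = 0*3 = 0)
L(m) = -3 + m
f = 120 (f = 120 - 12*0 = 120 + 0 = 120)
1/(L(V(3*(-1), 3)) + f) = 1/((-3 + 3*(-1)) + 120) = 1/((-3 - 3) + 120) = 1/(-6 + 120) = 1/114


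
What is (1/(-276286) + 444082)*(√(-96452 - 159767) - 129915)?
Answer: -15939744169276665/276286 + 122693639451*I*√256219/276286 ≈ -5.7693e+10 + 2.2479e+8*I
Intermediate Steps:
(1/(-276286) + 444082)*(√(-96452 - 159767) - 129915) = (-1/276286 + 444082)*(√(-256219) - 129915) = 122693639451*(I*√256219 - 129915)/276286 = 122693639451*(-129915 + I*√256219)/276286 = -15939744169276665/276286 + 122693639451*I*√256219/276286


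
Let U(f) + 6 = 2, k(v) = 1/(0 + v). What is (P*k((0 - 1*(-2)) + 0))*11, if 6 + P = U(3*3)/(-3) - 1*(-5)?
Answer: 11/6 ≈ 1.8333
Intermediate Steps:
k(v) = 1/v
U(f) = -4 (U(f) = -6 + 2 = -4)
P = ⅓ (P = -6 + (-4/(-3) - 1*(-5)) = -6 + (-4*(-⅓) + 5) = -6 + (4/3 + 5) = -6 + 19/3 = ⅓ ≈ 0.33333)
(P*k((0 - 1*(-2)) + 0))*11 = (1/(3*((0 - 1*(-2)) + 0)))*11 = (1/(3*((0 + 2) + 0)))*11 = (1/(3*(2 + 0)))*11 = ((⅓)/2)*11 = ((⅓)*(½))*11 = (⅙)*11 = 11/6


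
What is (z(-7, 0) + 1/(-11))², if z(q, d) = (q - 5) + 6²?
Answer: 69169/121 ≈ 571.64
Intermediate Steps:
z(q, d) = 31 + q (z(q, d) = (-5 + q) + 36 = 31 + q)
(z(-7, 0) + 1/(-11))² = ((31 - 7) + 1/(-11))² = (24 - 1/11)² = (263/11)² = 69169/121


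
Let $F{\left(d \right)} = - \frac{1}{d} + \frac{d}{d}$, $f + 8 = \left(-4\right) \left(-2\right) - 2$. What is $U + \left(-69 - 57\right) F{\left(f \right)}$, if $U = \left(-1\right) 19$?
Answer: $-208$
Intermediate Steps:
$f = -2$ ($f = -8 - -6 = -8 + \left(8 - 2\right) = -8 + 6 = -2$)
$F{\left(d \right)} = 1 - \frac{1}{d}$ ($F{\left(d \right)} = - \frac{1}{d} + 1 = 1 - \frac{1}{d}$)
$U = -19$
$U + \left(-69 - 57\right) F{\left(f \right)} = -19 + \left(-69 - 57\right) \frac{-1 - 2}{-2} = -19 - 126 \left(\left(- \frac{1}{2}\right) \left(-3\right)\right) = -19 - 189 = -208$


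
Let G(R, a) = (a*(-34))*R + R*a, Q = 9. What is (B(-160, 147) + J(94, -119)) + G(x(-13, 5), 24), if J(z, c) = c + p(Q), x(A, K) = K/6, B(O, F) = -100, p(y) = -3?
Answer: -882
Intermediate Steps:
x(A, K) = K/6 (x(A, K) = K*(⅙) = K/6)
J(z, c) = -3 + c (J(z, c) = c - 3 = -3 + c)
G(R, a) = -33*R*a (G(R, a) = (-34*a)*R + R*a = -34*R*a + R*a = -33*R*a)
(B(-160, 147) + J(94, -119)) + G(x(-13, 5), 24) = (-100 + (-3 - 119)) - 33*(⅙)*5*24 = (-100 - 122) - 33*⅚*24 = -222 - 660 = -882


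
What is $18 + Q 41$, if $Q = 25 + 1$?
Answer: $1084$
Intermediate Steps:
$Q = 26$
$18 + Q 41 = 18 + 26 \cdot 41 = 18 + 1066 = 1084$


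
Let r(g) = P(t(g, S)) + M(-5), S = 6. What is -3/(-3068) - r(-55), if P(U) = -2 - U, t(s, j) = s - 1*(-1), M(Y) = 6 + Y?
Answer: -162601/3068 ≈ -52.999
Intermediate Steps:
t(s, j) = 1 + s (t(s, j) = s + 1 = 1 + s)
r(g) = -2 - g (r(g) = (-2 - (1 + g)) + (6 - 5) = (-2 + (-1 - g)) + 1 = (-3 - g) + 1 = -2 - g)
-3/(-3068) - r(-55) = -3/(-3068) - (-2 - 1*(-55)) = -3*(-1/3068) - (-2 + 55) = 3/3068 - 1*53 = 3/3068 - 53 = -162601/3068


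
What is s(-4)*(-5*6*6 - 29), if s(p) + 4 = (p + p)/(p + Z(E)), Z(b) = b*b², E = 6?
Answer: 44726/53 ≈ 843.89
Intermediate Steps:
Z(b) = b³
s(p) = -4 + 2*p/(216 + p) (s(p) = -4 + (p + p)/(p + 6³) = -4 + (2*p)/(p + 216) = -4 + (2*p)/(216 + p) = -4 + 2*p/(216 + p))
s(-4)*(-5*6*6 - 29) = (2*(-432 - 1*(-4))/(216 - 4))*(-5*6*6 - 29) = (2*(-432 + 4)/212)*(-30*6 - 29) = (2*(1/212)*(-428))*(-180 - 29) = -214/53*(-209) = 44726/53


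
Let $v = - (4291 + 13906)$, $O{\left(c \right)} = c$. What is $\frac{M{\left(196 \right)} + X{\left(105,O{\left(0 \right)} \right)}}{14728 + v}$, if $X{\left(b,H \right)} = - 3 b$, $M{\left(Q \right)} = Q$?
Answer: $\frac{119}{3469} \approx 0.034304$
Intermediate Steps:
$v = -18197$ ($v = \left(-1\right) 18197 = -18197$)
$\frac{M{\left(196 \right)} + X{\left(105,O{\left(0 \right)} \right)}}{14728 + v} = \frac{196 - 315}{14728 - 18197} = \frac{196 - 315}{-3469} = \left(-119\right) \left(- \frac{1}{3469}\right) = \frac{119}{3469}$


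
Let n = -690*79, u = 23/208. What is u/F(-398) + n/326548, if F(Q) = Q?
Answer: -1130016611/6758237408 ≈ -0.16721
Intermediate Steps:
u = 23/208 (u = (1/208)*23 = 23/208 ≈ 0.11058)
n = -54510
u/F(-398) + n/326548 = (23/208)/(-398) - 54510/326548 = (23/208)*(-1/398) - 54510*1/326548 = -23/82784 - 27255/163274 = -1130016611/6758237408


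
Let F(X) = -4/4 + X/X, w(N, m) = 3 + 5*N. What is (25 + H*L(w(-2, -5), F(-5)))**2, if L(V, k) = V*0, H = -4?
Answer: 625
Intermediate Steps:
F(X) = 0 (F(X) = -4*1/4 + 1 = -1 + 1 = 0)
L(V, k) = 0
(25 + H*L(w(-2, -5), F(-5)))**2 = (25 - 4*0)**2 = (25 + 0)**2 = 25**2 = 625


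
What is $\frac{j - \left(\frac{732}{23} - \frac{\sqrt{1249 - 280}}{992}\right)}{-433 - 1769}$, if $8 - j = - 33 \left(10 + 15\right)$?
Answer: $- \frac{18427}{50646} - \frac{\sqrt{969}}{2184384} \approx -0.36385$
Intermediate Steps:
$j = 833$ ($j = 8 - - 33 \left(10 + 15\right) = 8 - \left(-33\right) 25 = 8 - -825 = 8 + 825 = 833$)
$\frac{j - \left(\frac{732}{23} - \frac{\sqrt{1249 - 280}}{992}\right)}{-433 - 1769} = \frac{833 - \left(\frac{732}{23} - \frac{\sqrt{1249 - 280}}{992}\right)}{-433 - 1769} = \frac{833 - \left(\frac{732}{23} - \sqrt{969} \cdot \frac{1}{992}\right)}{-2202} = \left(833 - \left(\frac{732}{23} - \frac{\sqrt{969}}{992}\right)\right) \left(- \frac{1}{2202}\right) = \left(\frac{18427}{23} + \frac{\sqrt{969}}{992}\right) \left(- \frac{1}{2202}\right) = - \frac{18427}{50646} - \frac{\sqrt{969}}{2184384}$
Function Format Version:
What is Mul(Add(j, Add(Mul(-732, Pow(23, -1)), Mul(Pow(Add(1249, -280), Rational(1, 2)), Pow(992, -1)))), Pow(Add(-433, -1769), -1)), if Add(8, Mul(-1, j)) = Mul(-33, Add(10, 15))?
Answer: Add(Rational(-18427, 50646), Mul(Rational(-1, 2184384), Pow(969, Rational(1, 2)))) ≈ -0.36385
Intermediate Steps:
j = 833 (j = Add(8, Mul(-1, Mul(-33, Add(10, 15)))) = Add(8, Mul(-1, Mul(-33, 25))) = Add(8, Mul(-1, -825)) = Add(8, 825) = 833)
Mul(Add(j, Add(Mul(-732, Pow(23, -1)), Mul(Pow(Add(1249, -280), Rational(1, 2)), Pow(992, -1)))), Pow(Add(-433, -1769), -1)) = Mul(Add(833, Add(Mul(-732, Pow(23, -1)), Mul(Pow(Add(1249, -280), Rational(1, 2)), Pow(992, -1)))), Pow(Add(-433, -1769), -1)) = Mul(Add(833, Add(Mul(-732, Rational(1, 23)), Mul(Pow(969, Rational(1, 2)), Rational(1, 992)))), Pow(-2202, -1)) = Mul(Add(833, Add(Rational(-732, 23), Mul(Rational(1, 992), Pow(969, Rational(1, 2))))), Rational(-1, 2202)) = Mul(Add(Rational(18427, 23), Mul(Rational(1, 992), Pow(969, Rational(1, 2)))), Rational(-1, 2202)) = Add(Rational(-18427, 50646), Mul(Rational(-1, 2184384), Pow(969, Rational(1, 2))))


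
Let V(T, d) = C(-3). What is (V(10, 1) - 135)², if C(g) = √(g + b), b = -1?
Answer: 18221 - 540*I ≈ 18221.0 - 540.0*I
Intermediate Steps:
C(g) = √(-1 + g) (C(g) = √(g - 1) = √(-1 + g))
V(T, d) = 2*I (V(T, d) = √(-1 - 3) = √(-4) = 2*I)
(V(10, 1) - 135)² = (2*I - 135)² = (-135 + 2*I)²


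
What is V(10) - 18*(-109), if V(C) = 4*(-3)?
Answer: 1950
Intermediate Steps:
V(C) = -12
V(10) - 18*(-109) = -12 - 18*(-109) = -12 + 1962 = 1950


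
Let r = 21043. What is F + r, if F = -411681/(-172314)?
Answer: 1208805061/57438 ≈ 21045.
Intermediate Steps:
F = 137227/57438 (F = -411681*(-1/172314) = 137227/57438 ≈ 2.3891)
F + r = 137227/57438 + 21043 = 1208805061/57438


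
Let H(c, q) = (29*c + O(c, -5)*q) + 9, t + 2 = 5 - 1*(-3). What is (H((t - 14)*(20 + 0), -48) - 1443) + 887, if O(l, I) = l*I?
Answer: -43587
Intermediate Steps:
t = 6 (t = -2 + (5 - 1*(-3)) = -2 + (5 + 3) = -2 + 8 = 6)
O(l, I) = I*l
H(c, q) = 9 + 29*c - 5*c*q (H(c, q) = (29*c + (-5*c)*q) + 9 = (29*c - 5*c*q) + 9 = 9 + 29*c - 5*c*q)
(H((t - 14)*(20 + 0), -48) - 1443) + 887 = ((9 + 29*((6 - 14)*(20 + 0)) - 5*(6 - 14)*(20 + 0)*(-48)) - 1443) + 887 = ((9 + 29*(-8*20) - 5*(-8*20)*(-48)) - 1443) + 887 = ((9 + 29*(-160) - 5*(-160)*(-48)) - 1443) + 887 = ((9 - 4640 - 38400) - 1443) + 887 = (-43031 - 1443) + 887 = -44474 + 887 = -43587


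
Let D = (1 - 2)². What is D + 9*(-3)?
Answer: -26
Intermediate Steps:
D = 1 (D = (-1)² = 1)
D + 9*(-3) = 1 + 9*(-3) = 1 - 27 = -26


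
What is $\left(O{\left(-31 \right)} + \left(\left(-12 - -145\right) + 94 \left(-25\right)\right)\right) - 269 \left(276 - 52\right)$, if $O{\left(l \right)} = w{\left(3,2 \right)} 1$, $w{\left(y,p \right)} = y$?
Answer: $-62470$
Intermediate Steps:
$O{\left(l \right)} = 3$ ($O{\left(l \right)} = 3 \cdot 1 = 3$)
$\left(O{\left(-31 \right)} + \left(\left(-12 - -145\right) + 94 \left(-25\right)\right)\right) - 269 \left(276 - 52\right) = \left(3 + \left(\left(-12 - -145\right) + 94 \left(-25\right)\right)\right) - 269 \left(276 - 52\right) = \left(3 + \left(\left(-12 + 145\right) - 2350\right)\right) - 60256 = \left(3 + \left(133 - 2350\right)\right) - 60256 = \left(3 - 2217\right) - 60256 = -2214 - 60256 = -62470$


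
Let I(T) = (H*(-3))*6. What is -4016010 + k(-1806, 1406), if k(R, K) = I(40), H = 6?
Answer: -4016118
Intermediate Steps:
I(T) = -108 (I(T) = (6*(-3))*6 = -18*6 = -108)
k(R, K) = -108
-4016010 + k(-1806, 1406) = -4016010 - 108 = -4016118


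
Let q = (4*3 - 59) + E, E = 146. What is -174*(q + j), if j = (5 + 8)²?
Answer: -46632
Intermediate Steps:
j = 169 (j = 13² = 169)
q = 99 (q = (4*3 - 59) + 146 = (12 - 59) + 146 = -47 + 146 = 99)
-174*(q + j) = -174*(99 + 169) = -174*268 = -46632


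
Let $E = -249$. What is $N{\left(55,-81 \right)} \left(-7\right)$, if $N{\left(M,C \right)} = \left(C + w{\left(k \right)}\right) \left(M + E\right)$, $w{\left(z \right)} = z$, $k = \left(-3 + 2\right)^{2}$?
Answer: $-108640$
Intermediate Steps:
$k = 1$ ($k = \left(-1\right)^{2} = 1$)
$N{\left(M,C \right)} = \left(1 + C\right) \left(-249 + M\right)$ ($N{\left(M,C \right)} = \left(C + 1\right) \left(M - 249\right) = \left(1 + C\right) \left(-249 + M\right)$)
$N{\left(55,-81 \right)} \left(-7\right) = \left(-249 + 55 - -20169 - 4455\right) \left(-7\right) = \left(-249 + 55 + 20169 - 4455\right) \left(-7\right) = 15520 \left(-7\right) = -108640$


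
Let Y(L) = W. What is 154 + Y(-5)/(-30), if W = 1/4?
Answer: 18479/120 ≈ 153.99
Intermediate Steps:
W = 1/4 ≈ 0.25000
Y(L) = 1/4
154 + Y(-5)/(-30) = 154 + (1/4)/(-30) = 154 - 1/30*1/4 = 154 - 1/120 = 18479/120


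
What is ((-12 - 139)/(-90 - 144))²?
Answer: 22801/54756 ≈ 0.41641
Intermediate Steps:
((-12 - 139)/(-90 - 144))² = (-151/(-234))² = (-151*(-1/234))² = (151/234)² = 22801/54756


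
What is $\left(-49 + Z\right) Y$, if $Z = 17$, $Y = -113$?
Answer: $3616$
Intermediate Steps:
$\left(-49 + Z\right) Y = \left(-49 + 17\right) \left(-113\right) = \left(-32\right) \left(-113\right) = 3616$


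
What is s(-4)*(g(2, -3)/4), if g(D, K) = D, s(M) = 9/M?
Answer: -9/8 ≈ -1.1250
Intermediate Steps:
s(-4)*(g(2, -3)/4) = (9/(-4))*(2/4) = (9*(-¼))*(2*(¼)) = -9/4*½ = -9/8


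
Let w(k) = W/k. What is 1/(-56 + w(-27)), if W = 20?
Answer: -27/1532 ≈ -0.017624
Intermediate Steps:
w(k) = 20/k
1/(-56 + w(-27)) = 1/(-56 + 20/(-27)) = 1/(-56 + 20*(-1/27)) = 1/(-56 - 20/27) = 1/(-1532/27) = -27/1532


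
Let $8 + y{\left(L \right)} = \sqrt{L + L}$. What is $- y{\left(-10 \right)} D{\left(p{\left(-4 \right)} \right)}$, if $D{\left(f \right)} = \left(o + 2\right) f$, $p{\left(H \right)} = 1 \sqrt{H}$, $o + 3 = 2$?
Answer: $4 \sqrt{5} + 16 i \approx 8.9443 + 16.0 i$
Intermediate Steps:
$o = -1$ ($o = -3 + 2 = -1$)
$p{\left(H \right)} = \sqrt{H}$
$y{\left(L \right)} = -8 + \sqrt{2} \sqrt{L}$ ($y{\left(L \right)} = -8 + \sqrt{L + L} = -8 + \sqrt{2 L} = -8 + \sqrt{2} \sqrt{L}$)
$D{\left(f \right)} = f$ ($D{\left(f \right)} = \left(-1 + 2\right) f = 1 f = f$)
$- y{\left(-10 \right)} D{\left(p{\left(-4 \right)} \right)} = - (-8 + \sqrt{2} \sqrt{-10}) \sqrt{-4} = - (-8 + \sqrt{2} i \sqrt{10}) 2 i = - (-8 + 2 i \sqrt{5}) 2 i = \left(8 - 2 i \sqrt{5}\right) 2 i = 2 i \left(8 - 2 i \sqrt{5}\right)$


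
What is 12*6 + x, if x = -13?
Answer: 59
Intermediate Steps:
12*6 + x = 12*6 - 13 = 72 - 13 = 59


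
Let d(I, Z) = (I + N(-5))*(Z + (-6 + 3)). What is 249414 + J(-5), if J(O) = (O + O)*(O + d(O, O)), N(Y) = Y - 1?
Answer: 248584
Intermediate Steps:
N(Y) = -1 + Y
d(I, Z) = (-6 + I)*(-3 + Z) (d(I, Z) = (I + (-1 - 5))*(Z + (-6 + 3)) = (I - 6)*(Z - 3) = (-6 + I)*(-3 + Z))
J(O) = 2*O*(18 + O² - 8*O) (J(O) = (O + O)*(O + (18 - 6*O - 3*O + O*O)) = (2*O)*(O + (18 - 6*O - 3*O + O²)) = (2*O)*(O + (18 + O² - 9*O)) = (2*O)*(18 + O² - 8*O) = 2*O*(18 + O² - 8*O))
249414 + J(-5) = 249414 + 2*(-5)*(18 + (-5)² - 8*(-5)) = 249414 + 2*(-5)*(18 + 25 + 40) = 249414 + 2*(-5)*83 = 249414 - 830 = 248584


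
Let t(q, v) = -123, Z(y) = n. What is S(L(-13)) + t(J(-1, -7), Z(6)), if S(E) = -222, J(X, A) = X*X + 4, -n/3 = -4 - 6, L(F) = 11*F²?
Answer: -345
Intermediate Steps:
n = 30 (n = -3*(-4 - 6) = -3*(-10) = 30)
J(X, A) = 4 + X² (J(X, A) = X² + 4 = 4 + X²)
Z(y) = 30
S(L(-13)) + t(J(-1, -7), Z(6)) = -222 - 123 = -345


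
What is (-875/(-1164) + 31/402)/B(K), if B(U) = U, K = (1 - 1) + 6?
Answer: 64639/467928 ≈ 0.13814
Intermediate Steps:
K = 6 (K = 0 + 6 = 6)
(-875/(-1164) + 31/402)/B(K) = (-875/(-1164) + 31/402)/6 = (-875*(-1/1164) + 31*(1/402))/6 = (875/1164 + 31/402)/6 = (⅙)*(64639/77988) = 64639/467928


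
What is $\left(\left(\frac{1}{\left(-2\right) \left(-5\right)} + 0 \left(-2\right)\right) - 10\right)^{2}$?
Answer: $\frac{9801}{100} \approx 98.01$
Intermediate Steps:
$\left(\left(\frac{1}{\left(-2\right) \left(-5\right)} + 0 \left(-2\right)\right) - 10\right)^{2} = \left(\left(\frac{1}{10} + 0\right) - 10\right)^{2} = \left(\frac{1}{10} - 10\right)^{2} = \left(- \frac{99}{10}\right)^{2} = \frac{9801}{100}$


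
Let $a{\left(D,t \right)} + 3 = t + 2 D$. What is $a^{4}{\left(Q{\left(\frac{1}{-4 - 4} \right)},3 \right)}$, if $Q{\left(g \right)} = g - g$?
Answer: $0$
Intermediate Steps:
$Q{\left(g \right)} = 0$
$a{\left(D,t \right)} = -3 + t + 2 D$ ($a{\left(D,t \right)} = -3 + \left(t + 2 D\right) = -3 + t + 2 D$)
$a^{4}{\left(Q{\left(\frac{1}{-4 - 4} \right)},3 \right)} = \left(-3 + 3 + 2 \cdot 0\right)^{4} = \left(-3 + 3 + 0\right)^{4} = 0^{4} = 0$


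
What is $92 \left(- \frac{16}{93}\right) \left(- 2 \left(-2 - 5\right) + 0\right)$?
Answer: $- \frac{20608}{93} \approx -221.59$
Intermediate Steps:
$92 \left(- \frac{16}{93}\right) \left(- 2 \left(-2 - 5\right) + 0\right) = 92 \left(\left(-16\right) \frac{1}{93}\right) \left(- 2 \left(-2 - 5\right) + 0\right) = 92 \left(- \frac{16}{93}\right) \left(\left(-2\right) \left(-7\right) + 0\right) = - \frac{1472 \left(14 + 0\right)}{93} = \left(- \frac{1472}{93}\right) 14 = - \frac{20608}{93}$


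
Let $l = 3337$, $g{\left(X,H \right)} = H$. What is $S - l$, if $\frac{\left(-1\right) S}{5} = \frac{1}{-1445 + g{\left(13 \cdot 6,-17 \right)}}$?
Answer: $- \frac{4878689}{1462} \approx -3337.0$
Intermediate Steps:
$S = \frac{5}{1462}$ ($S = - \frac{5}{-1445 - 17} = - \frac{5}{-1462} = \left(-5\right) \left(- \frac{1}{1462}\right) = \frac{5}{1462} \approx 0.00342$)
$S - l = \frac{5}{1462} - 3337 = - \frac{4878689}{1462}$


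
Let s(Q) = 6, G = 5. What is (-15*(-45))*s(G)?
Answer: 4050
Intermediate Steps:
(-15*(-45))*s(G) = -15*(-45)*6 = 675*6 = 4050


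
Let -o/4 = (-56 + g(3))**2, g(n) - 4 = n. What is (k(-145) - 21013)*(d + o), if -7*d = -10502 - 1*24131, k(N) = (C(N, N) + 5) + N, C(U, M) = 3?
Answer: 689384250/7 ≈ 9.8483e+7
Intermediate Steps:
g(n) = 4 + n
k(N) = 8 + N (k(N) = (3 + 5) + N = 8 + N)
o = -9604 (o = -4*(-56 + (4 + 3))**2 = -4*(-56 + 7)**2 = -4*(-49)**2 = -4*2401 = -9604)
d = 34633/7 (d = -(-10502 - 1*24131)/7 = -(-10502 - 24131)/7 = -1/7*(-34633) = 34633/7 ≈ 4947.6)
(k(-145) - 21013)*(d + o) = ((8 - 145) - 21013)*(34633/7 - 9604) = (-137 - 21013)*(-32595/7) = -21150*(-32595/7) = 689384250/7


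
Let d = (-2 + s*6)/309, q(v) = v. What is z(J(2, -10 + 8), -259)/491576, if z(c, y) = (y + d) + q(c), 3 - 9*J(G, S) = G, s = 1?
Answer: -119989/227845476 ≈ -0.00052662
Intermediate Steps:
J(G, S) = ⅓ - G/9
d = 4/309 (d = (-2 + 1*6)/309 = (-2 + 6)*(1/309) = 4*(1/309) = 4/309 ≈ 0.012945)
z(c, y) = 4/309 + c + y (z(c, y) = (y + 4/309) + c = (4/309 + y) + c = 4/309 + c + y)
z(J(2, -10 + 8), -259)/491576 = (4/309 + (⅓ - ⅑*2) - 259)/491576 = (4/309 + (⅓ - 2/9) - 259)*(1/491576) = (4/309 + ⅑ - 259)*(1/491576) = -239978/927*1/491576 = -119989/227845476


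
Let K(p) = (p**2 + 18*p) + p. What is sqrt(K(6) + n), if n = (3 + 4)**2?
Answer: sqrt(199) ≈ 14.107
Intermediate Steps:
K(p) = p**2 + 19*p
n = 49 (n = 7**2 = 49)
sqrt(K(6) + n) = sqrt(6*(19 + 6) + 49) = sqrt(6*25 + 49) = sqrt(150 + 49) = sqrt(199)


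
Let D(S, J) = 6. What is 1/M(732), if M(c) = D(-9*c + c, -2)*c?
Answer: 1/4392 ≈ 0.00022769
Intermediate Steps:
M(c) = 6*c
1/M(732) = 1/(6*732) = 1/4392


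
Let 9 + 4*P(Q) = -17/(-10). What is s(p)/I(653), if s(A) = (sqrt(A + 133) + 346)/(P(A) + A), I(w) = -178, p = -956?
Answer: 6920/3409857 + 20*I*sqrt(823)/3409857 ≈ 0.0020294 + 0.00016827*I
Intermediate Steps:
P(Q) = -73/40 (P(Q) = -9/4 + (-17/(-10))/4 = -9/4 + (-17*(-1/10))/4 = -9/4 + (1/4)*(17/10) = -9/4 + 17/40 = -73/40)
s(A) = (346 + sqrt(133 + A))/(-73/40 + A) (s(A) = (sqrt(A + 133) + 346)/(-73/40 + A) = (sqrt(133 + A) + 346)/(-73/40 + A) = (346 + sqrt(133 + A))/(-73/40 + A))
s(p)/I(653) = (40*(346 + sqrt(133 - 956))/(-73 + 40*(-956)))/(-178) = (40*(346 + sqrt(-823))/(-73 - 38240))*(-1/178) = (40*(346 + I*sqrt(823))/(-38313))*(-1/178) = (40*(-1/38313)*(346 + I*sqrt(823)))*(-1/178) = (-13840/38313 - 40*I*sqrt(823)/38313)*(-1/178) = 6920/3409857 + 20*I*sqrt(823)/3409857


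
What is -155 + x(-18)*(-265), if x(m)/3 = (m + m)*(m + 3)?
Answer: -429455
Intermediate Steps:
x(m) = 6*m*(3 + m) (x(m) = 3*((m + m)*(m + 3)) = 3*((2*m)*(3 + m)) = 3*(2*m*(3 + m)) = 6*m*(3 + m))
-155 + x(-18)*(-265) = -155 + (6*(-18)*(3 - 18))*(-265) = -155 + (6*(-18)*(-15))*(-265) = -155 + 1620*(-265) = -155 - 429300 = -429455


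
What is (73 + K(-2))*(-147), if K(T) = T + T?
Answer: -10143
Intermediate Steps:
K(T) = 2*T
(73 + K(-2))*(-147) = (73 + 2*(-2))*(-147) = (73 - 4)*(-147) = 69*(-147) = -10143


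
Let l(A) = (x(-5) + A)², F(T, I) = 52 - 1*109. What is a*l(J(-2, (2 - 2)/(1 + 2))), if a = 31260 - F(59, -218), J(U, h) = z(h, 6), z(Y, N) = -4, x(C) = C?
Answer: 2536677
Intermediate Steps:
F(T, I) = -57 (F(T, I) = 52 - 109 = -57)
J(U, h) = -4
l(A) = (-5 + A)²
a = 31317 (a = 31260 - 1*(-57) = 31260 + 57 = 31317)
a*l(J(-2, (2 - 2)/(1 + 2))) = 31317*(-5 - 4)² = 31317*(-9)² = 31317*81 = 2536677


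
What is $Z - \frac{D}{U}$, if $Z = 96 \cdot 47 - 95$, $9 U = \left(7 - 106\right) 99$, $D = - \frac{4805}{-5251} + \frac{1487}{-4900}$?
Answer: $\frac{41254580738321}{9339953700} \approx 4417.0$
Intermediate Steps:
$D = \frac{15736263}{25729900}$ ($D = \left(-4805\right) \left(- \frac{1}{5251}\right) + 1487 \left(- \frac{1}{4900}\right) = \frac{4805}{5251} - \frac{1487}{4900} = \frac{15736263}{25729900} \approx 0.61159$)
$U = -1089$ ($U = \frac{\left(7 - 106\right) 99}{9} = \frac{\left(-99\right) 99}{9} = \frac{1}{9} \left(-9801\right) = -1089$)
$Z = 4417$ ($Z = 4512 - 95 = 4417$)
$Z - \frac{D}{U} = 4417 - \frac{15736263}{25729900 \left(-1089\right)} = 4417 - \frac{15736263}{25729900} \left(- \frac{1}{1089}\right) = 4417 - - \frac{5245421}{9339953700} = 4417 + \frac{5245421}{9339953700} = \frac{41254580738321}{9339953700}$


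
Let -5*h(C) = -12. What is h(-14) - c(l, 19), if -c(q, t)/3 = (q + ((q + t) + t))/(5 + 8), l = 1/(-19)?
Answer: 13764/1235 ≈ 11.145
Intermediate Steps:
l = -1/19 ≈ -0.052632
h(C) = 12/5 (h(C) = -⅕*(-12) = 12/5)
c(q, t) = -6*q/13 - 6*t/13 (c(q, t) = -3*(q + ((q + t) + t))/(5 + 8) = -3*(q + (q + 2*t))/13 = -3*(2*q + 2*t)/13 = -3*(2*q/13 + 2*t/13) = -6*q/13 - 6*t/13)
h(-14) - c(l, 19) = 12/5 - (-6/13*(-1/19) - 6/13*19) = 12/5 - (6/247 - 114/13) = 12/5 - 1*(-2160/247) = 12/5 + 2160/247 = 13764/1235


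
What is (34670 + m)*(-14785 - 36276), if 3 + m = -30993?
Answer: -187598114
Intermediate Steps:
m = -30996 (m = -3 - 30993 = -30996)
(34670 + m)*(-14785 - 36276) = (34670 - 30996)*(-14785 - 36276) = 3674*(-51061) = -187598114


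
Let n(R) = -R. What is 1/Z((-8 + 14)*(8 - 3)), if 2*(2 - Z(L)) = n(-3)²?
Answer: -⅖ ≈ -0.40000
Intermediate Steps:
Z(L) = -5/2 (Z(L) = 2 - (-1*(-3))²/2 = 2 - ½*3² = 2 - ½*9 = 2 - 9/2 = -5/2)
1/Z((-8 + 14)*(8 - 3)) = 1/(-5/2) = -⅖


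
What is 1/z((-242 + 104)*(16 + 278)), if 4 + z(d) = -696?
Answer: -1/700 ≈ -0.0014286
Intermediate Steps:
z(d) = -700 (z(d) = -4 - 696 = -700)
1/z((-242 + 104)*(16 + 278)) = 1/(-700) = -1/700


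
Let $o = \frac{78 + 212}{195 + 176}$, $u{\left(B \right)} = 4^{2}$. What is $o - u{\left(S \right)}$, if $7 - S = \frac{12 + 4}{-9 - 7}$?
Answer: $- \frac{5646}{371} \approx -15.218$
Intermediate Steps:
$S = 8$ ($S = 7 - \frac{12 + 4}{-9 - 7} = 7 - \frac{16}{-16} = 7 - 16 \left(- \frac{1}{16}\right) = 7 - -1 = 7 + 1 = 8$)
$u{\left(B \right)} = 16$
$o = \frac{290}{371} \approx 0.78167$
$o - u{\left(S \right)} = \frac{290}{371} - 16 = - \frac{5646}{371}$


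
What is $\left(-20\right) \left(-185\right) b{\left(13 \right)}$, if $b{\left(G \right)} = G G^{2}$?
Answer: $8128900$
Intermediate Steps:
$b{\left(G \right)} = G^{3}$
$\left(-20\right) \left(-185\right) b{\left(13 \right)} = \left(-20\right) \left(-185\right) 13^{3} = 3700 \cdot 2197 = 8128900$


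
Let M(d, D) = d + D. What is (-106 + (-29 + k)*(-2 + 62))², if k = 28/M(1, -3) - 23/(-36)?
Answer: 63091249/9 ≈ 7.0101e+6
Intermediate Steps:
M(d, D) = D + d
k = -481/36 (k = 28/(-3 + 1) - 23/(-36) = 28/(-2) - 23*(-1/36) = 28*(-½) + 23/36 = -14 + 23/36 = -481/36 ≈ -13.361)
(-106 + (-29 + k)*(-2 + 62))² = (-106 + (-29 - 481/36)*(-2 + 62))² = (-106 - 1525/36*60)² = (-106 - 7625/3)² = (-7943/3)² = 63091249/9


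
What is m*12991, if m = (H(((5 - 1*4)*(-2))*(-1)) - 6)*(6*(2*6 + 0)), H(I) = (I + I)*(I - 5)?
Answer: -16836336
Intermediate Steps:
H(I) = 2*I*(-5 + I) (H(I) = (2*I)*(-5 + I) = 2*I*(-5 + I))
m = -1296 (m = (2*(((5 - 1*4)*(-2))*(-1))*(-5 + ((5 - 1*4)*(-2))*(-1)) - 6)*(6*(2*6 + 0)) = (2*(((5 - 4)*(-2))*(-1))*(-5 + ((5 - 4)*(-2))*(-1)) - 6)*(6*(12 + 0)) = (2*((1*(-2))*(-1))*(-5 + (1*(-2))*(-1)) - 6)*(6*12) = (2*(-2*(-1))*(-5 - 2*(-1)) - 6)*72 = (2*2*(-5 + 2) - 6)*72 = (2*2*(-3) - 6)*72 = (-12 - 6)*72 = -18*72 = -1296)
m*12991 = -1296*12991 = -16836336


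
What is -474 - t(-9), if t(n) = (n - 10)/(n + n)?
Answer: -8551/18 ≈ -475.06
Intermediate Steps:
t(n) = (-10 + n)/(2*n) (t(n) = (-10 + n)/((2*n)) = (-10 + n)*(1/(2*n)) = (-10 + n)/(2*n))
-474 - t(-9) = -474 - (-10 - 9)/(2*(-9)) = -474 - (-1)*(-19)/(2*9) = -474 - 1*19/18 = -474 - 19/18 = -8551/18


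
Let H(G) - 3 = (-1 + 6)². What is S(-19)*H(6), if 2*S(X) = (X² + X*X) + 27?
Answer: 10486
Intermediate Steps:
H(G) = 28 (H(G) = 3 + (-1 + 6)² = 3 + 5² = 3 + 25 = 28)
S(X) = 27/2 + X² (S(X) = ((X² + X*X) + 27)/2 = ((X² + X²) + 27)/2 = (2*X² + 27)/2 = (27 + 2*X²)/2 = 27/2 + X²)
S(-19)*H(6) = (27/2 + (-19)²)*28 = (27/2 + 361)*28 = (749/2)*28 = 10486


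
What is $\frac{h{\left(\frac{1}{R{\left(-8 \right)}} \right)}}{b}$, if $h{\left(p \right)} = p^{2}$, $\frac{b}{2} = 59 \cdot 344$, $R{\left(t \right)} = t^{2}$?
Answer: $\frac{1}{166264832} \approx 6.0145 \cdot 10^{-9}$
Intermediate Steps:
$b = 40592$ ($b = 2 \cdot 59 \cdot 344 = 2 \cdot 20296 = 40592$)
$\frac{h{\left(\frac{1}{R{\left(-8 \right)}} \right)}}{b} = \frac{\left(\frac{1}{\left(-8\right)^{2}}\right)^{2}}{40592} = \left(\frac{1}{64}\right)^{2} \cdot \frac{1}{40592} = \frac{1}{4096} \cdot \frac{1}{40592} = \frac{1}{166264832}$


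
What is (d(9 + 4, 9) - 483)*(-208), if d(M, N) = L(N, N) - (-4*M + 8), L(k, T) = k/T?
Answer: 91104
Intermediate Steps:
d(M, N) = -7 + 4*M (d(M, N) = N/N - (-4*M + 8) = 1 - (8 - 4*M) = 1 + (-8 + 4*M) = -7 + 4*M)
(d(9 + 4, 9) - 483)*(-208) = ((-7 + 4*(9 + 4)) - 483)*(-208) = ((-7 + 4*13) - 483)*(-208) = ((-7 + 52) - 483)*(-208) = (45 - 483)*(-208) = -438*(-208) = 91104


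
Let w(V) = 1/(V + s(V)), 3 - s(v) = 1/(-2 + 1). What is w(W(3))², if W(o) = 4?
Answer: 1/64 ≈ 0.015625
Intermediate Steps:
s(v) = 4 (s(v) = 3 - 1/(-2 + 1) = 3 - 1/(-1) = 3 - 1*(-1) = 3 + 1 = 4)
w(V) = 1/(4 + V) (w(V) = 1/(V + 4) = 1/(4 + V))
w(W(3))² = (1/(4 + 4))² = (1/8)² = (⅛)² = 1/64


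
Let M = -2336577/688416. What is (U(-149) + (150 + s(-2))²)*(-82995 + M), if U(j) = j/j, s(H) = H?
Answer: -417198413265595/229472 ≈ -1.8181e+9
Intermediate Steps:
M = -778859/229472 (M = -2336577*1/688416 = -778859/229472 ≈ -3.3941)
U(j) = 1
(U(-149) + (150 + s(-2))²)*(-82995 + M) = (1 + (150 - 2)²)*(-82995 - 778859/229472) = (1 + 148²)*(-19045807499/229472) = (1 + 21904)*(-19045807499/229472) = 21905*(-19045807499/229472) = -417198413265595/229472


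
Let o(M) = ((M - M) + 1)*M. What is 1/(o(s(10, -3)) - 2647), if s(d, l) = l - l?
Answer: -1/2647 ≈ -0.00037779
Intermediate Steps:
s(d, l) = 0
o(M) = M (o(M) = (0 + 1)*M = 1*M = M)
1/(o(s(10, -3)) - 2647) = 1/(0 - 2647) = 1/(-2647) = -1/2647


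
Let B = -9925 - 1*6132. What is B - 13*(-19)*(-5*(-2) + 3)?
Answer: -12846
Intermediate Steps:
B = -16057 (B = -9925 - 6132 = -16057)
B - 13*(-19)*(-5*(-2) + 3) = -16057 - 13*(-19)*(-5*(-2) + 3) = -16057 - (-247)*(10 + 3) = -16057 - (-247)*13 = -16057 - 1*(-3211) = -16057 + 3211 = -12846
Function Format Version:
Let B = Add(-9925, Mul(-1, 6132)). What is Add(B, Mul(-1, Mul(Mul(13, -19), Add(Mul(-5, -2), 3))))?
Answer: -12846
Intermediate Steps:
B = -16057 (B = Add(-9925, -6132) = -16057)
Add(B, Mul(-1, Mul(Mul(13, -19), Add(Mul(-5, -2), 3)))) = Add(-16057, Mul(-1, Mul(Mul(13, -19), Add(Mul(-5, -2), 3)))) = Add(-16057, Mul(-1, Mul(-247, Add(10, 3)))) = Add(-16057, Mul(-1, Mul(-247, 13))) = Add(-16057, Mul(-1, -3211)) = Add(-16057, 3211) = -12846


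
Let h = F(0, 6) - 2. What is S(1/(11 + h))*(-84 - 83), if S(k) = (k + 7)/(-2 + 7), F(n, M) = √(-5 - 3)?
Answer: 334*(-7*√2 + 32*I)/(5*(-9*I + 2*√2)) ≈ -237.18 + 1.0615*I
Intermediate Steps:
F(n, M) = 2*I*√2 (F(n, M) = √(-8) = 2*I*√2)
h = -2 + 2*I*√2 (h = 2*I*√2 - 2 = -2 + 2*I*√2 ≈ -2.0 + 2.8284*I)
S(k) = 7/5 + k/5 (S(k) = (7 + k)/5 = (7 + k)*(⅕) = 7/5 + k/5)
S(1/(11 + h))*(-84 - 83) = (7/5 + 1/(5*(11 + (-2 + 2*I*√2))))*(-84 - 83) = (7/5 + 1/(5*(9 + 2*I*√2)))*(-167) = -1169/5 - 167/(5*(9 + 2*I*√2))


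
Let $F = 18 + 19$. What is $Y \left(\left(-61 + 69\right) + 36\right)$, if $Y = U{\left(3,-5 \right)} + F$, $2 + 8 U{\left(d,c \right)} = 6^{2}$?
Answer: $1815$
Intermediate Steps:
$U{\left(d,c \right)} = \frac{17}{4}$ ($U{\left(d,c \right)} = - \frac{1}{4} + \frac{6^{2}}{8} = - \frac{1}{4} + \frac{1}{8} \cdot 36 = - \frac{1}{4} + \frac{9}{2} = \frac{17}{4}$)
$F = 37$
$Y = \frac{165}{4}$ ($Y = \frac{17}{4} + 37 = \frac{165}{4} \approx 41.25$)
$Y \left(\left(-61 + 69\right) + 36\right) = \frac{165 \left(\left(-61 + 69\right) + 36\right)}{4} = \frac{165 \left(8 + 36\right)}{4} = \frac{165}{4} \cdot 44 = 1815$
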